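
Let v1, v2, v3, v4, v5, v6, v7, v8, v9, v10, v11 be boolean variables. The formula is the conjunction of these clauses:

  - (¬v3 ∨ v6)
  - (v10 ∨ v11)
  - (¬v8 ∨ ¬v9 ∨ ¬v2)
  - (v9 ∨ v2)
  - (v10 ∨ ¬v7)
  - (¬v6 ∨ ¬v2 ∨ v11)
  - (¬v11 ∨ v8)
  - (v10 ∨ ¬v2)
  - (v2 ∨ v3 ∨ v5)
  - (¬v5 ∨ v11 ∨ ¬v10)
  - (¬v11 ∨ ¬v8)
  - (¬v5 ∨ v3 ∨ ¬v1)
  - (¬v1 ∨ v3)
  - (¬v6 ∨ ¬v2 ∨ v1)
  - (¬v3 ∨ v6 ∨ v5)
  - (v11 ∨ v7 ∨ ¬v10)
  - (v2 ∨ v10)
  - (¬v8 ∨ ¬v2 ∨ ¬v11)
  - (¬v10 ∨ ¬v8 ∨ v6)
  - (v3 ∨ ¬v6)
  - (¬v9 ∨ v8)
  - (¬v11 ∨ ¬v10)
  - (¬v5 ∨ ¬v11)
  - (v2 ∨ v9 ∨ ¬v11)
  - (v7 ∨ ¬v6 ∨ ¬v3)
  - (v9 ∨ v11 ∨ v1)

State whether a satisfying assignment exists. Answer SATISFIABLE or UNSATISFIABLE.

SATISFIABLE

Set v1 = True and propagate.
  then v3 is forced to True.
  then v6 is forced to True.
  then v7 is forced to True.
  then v10 is forced to True.
  then v11 is forced to False.
  then v2 is forced to False.
  then v9 is forced to True.
  then v5 is forced to False.
  then v8 is forced to True.
v4 is now unconstrained; take v4 = False.
So v1 = True, v2 = False, v3 = True, v4 = False, v5 = False, v6 = True, v7 = True, v8 = True, v9 = True, v10 = True, v11 = False is a satisfying assignment.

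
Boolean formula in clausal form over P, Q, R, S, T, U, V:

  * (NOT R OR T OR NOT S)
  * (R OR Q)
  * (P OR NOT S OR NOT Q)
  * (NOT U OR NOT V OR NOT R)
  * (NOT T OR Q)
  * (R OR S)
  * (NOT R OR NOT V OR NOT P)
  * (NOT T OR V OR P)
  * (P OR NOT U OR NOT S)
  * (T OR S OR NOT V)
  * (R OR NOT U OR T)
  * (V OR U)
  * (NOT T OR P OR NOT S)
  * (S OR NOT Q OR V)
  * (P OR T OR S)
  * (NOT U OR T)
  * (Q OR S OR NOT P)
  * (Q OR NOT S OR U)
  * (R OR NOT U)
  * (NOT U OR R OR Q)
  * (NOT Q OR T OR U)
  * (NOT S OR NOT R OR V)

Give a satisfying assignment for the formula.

P=T  Q=T  R=F  S=T  T=T  U=F  V=T

Check each clause:
  1. (T OR NOT R OR NOT S) — NOT R is true.
  2. (Q OR R) — Q is true.
  3. (NOT Q OR NOT S OR P) — P is true.
  4. (NOT R OR NOT U OR NOT V) — NOT U is true.
  5. (NOT T OR Q) — Q is true.
  6. (R OR S) — S is true.
  7. (NOT V OR NOT R OR NOT P) — NOT R is true.
  8. (P OR V OR NOT T) — P is true.
  9. (P OR NOT S OR NOT U) — P is true.
  10. (S OR NOT V OR T) — S is true.
  11. (R OR NOT U OR T) — NOT U is true.
  12. (V OR U) — V is true.
  13. (P OR NOT T OR NOT S) — P is true.
  14. (S OR NOT Q OR V) — S is true.
  15. (P OR T OR S) — P is true.
  16. (T OR NOT U) — NOT U is true.
  17. (NOT P OR Q OR S) — Q is true.
  18. (Q OR NOT S OR U) — Q is true.
  19. (NOT U OR R) — NOT U is true.
  20. (NOT U OR Q OR R) — Q is true.
  21. (U OR NOT Q OR T) — T is true.
  22. (NOT S OR V OR NOT R) — NOT R is true.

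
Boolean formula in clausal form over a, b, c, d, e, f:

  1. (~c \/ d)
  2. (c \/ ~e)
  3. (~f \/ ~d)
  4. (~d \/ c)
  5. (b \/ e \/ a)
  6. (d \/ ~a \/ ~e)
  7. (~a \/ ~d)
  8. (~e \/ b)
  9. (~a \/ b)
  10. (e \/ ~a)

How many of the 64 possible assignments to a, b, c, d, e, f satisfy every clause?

4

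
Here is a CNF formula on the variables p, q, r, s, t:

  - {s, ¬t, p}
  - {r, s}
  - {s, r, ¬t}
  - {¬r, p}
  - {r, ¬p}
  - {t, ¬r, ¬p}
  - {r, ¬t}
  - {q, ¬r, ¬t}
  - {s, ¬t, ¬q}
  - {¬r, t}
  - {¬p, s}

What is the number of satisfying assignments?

3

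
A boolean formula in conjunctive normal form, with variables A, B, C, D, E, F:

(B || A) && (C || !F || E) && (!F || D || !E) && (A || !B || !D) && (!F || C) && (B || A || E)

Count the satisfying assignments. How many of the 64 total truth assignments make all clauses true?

27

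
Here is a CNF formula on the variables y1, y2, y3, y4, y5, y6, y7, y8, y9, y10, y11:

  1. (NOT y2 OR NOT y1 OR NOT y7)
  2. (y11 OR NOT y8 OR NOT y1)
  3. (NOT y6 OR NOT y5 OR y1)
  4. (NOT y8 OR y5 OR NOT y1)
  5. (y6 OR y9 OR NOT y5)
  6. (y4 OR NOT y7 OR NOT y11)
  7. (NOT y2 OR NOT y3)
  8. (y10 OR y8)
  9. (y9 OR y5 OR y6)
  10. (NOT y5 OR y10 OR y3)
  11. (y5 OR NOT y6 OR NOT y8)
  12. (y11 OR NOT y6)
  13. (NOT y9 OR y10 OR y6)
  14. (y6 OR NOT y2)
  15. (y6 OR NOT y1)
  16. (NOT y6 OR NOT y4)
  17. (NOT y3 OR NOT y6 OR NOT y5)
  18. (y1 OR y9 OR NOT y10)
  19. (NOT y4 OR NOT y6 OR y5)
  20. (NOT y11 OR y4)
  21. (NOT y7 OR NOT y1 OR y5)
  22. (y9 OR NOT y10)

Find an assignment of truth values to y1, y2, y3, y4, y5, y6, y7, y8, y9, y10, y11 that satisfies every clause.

y1=F, y2=F, y3=T, y4=F, y5=T, y6=F, y7=F, y8=T, y9=T, y10=T, y11=F

Pure literal: y2 appears only negated; assign y2 = False.
Pure literal: y7 appears only negated; assign y7 = False.
Branch on y1: take y1 = False.
The remaining clauses are satisfied by y3 = True, y4 = False, y5 = True, y6 = False, y8 = True, y9 = True, y10 = True, y11 = False.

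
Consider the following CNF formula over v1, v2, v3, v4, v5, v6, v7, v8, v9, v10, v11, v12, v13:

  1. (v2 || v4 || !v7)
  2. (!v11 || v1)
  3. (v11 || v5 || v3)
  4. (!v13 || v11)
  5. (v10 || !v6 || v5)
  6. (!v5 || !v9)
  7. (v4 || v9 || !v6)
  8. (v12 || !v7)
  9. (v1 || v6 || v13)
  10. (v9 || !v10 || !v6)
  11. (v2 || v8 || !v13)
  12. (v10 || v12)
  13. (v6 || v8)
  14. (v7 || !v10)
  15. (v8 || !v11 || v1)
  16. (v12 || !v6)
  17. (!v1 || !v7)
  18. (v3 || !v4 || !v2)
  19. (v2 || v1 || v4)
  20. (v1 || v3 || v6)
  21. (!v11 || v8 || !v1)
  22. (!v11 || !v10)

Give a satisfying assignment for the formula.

v1 = 1, v2 = 0, v3 = 0, v4 = 1, v5 = 0, v6 = 0, v7 = 0, v8 = 1, v9 = 1, v10 = 0, v11 = 1, v12 = 1, v13 = 1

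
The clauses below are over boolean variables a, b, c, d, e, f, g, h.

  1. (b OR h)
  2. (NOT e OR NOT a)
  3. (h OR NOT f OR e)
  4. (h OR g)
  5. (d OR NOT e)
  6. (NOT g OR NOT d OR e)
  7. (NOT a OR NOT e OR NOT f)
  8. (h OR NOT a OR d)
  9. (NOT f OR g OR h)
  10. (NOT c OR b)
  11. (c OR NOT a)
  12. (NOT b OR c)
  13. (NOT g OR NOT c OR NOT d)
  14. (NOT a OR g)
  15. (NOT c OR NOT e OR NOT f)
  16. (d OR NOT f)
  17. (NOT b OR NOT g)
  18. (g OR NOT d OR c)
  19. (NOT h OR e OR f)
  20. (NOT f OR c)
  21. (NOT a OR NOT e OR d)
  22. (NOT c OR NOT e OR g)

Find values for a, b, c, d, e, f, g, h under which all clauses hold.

Pure literal: a appears only negated; assign a = False.
Branch on b: take b = False.
  then h is forced to True.
  then c is forced to False.
  then f is forced to False.
  then e is forced to True.
  then d is forced to True.
  then g is forced to True.

a=F, b=F, c=F, d=T, e=T, f=F, g=T, h=T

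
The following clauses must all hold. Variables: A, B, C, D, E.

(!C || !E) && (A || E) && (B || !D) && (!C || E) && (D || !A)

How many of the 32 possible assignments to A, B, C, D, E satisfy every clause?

The models are:
  A=F B=F C=F D=F E=T
  A=F B=T C=F D=F E=T
  A=F B=T C=F D=T E=T
  A=T B=T C=F D=T E=F
  A=T B=T C=F D=T E=T
Count: 5.

5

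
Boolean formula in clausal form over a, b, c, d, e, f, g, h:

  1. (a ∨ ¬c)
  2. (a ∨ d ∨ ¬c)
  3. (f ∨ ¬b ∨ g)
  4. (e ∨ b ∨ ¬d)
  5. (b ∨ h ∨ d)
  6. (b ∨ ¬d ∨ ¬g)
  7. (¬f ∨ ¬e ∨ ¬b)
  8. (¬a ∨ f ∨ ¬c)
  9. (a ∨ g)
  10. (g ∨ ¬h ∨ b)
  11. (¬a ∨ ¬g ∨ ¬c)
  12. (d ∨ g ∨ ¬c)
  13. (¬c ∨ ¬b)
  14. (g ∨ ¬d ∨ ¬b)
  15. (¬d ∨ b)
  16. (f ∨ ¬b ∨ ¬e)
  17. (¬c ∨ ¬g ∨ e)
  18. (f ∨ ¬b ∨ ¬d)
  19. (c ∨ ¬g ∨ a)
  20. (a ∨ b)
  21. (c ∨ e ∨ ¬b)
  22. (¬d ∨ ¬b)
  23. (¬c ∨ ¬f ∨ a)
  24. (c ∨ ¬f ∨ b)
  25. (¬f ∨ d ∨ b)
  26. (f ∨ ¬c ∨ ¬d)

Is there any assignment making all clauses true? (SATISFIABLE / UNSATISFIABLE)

Set a = True and propagate.
Try b = False.
  then d is forced to False.
  then h is forced to True.
  then g is forced to True.
  then c is forced to False.
  then f is forced to False.
e is now unconstrained; take e = True.
Every clause has at least one true literal under this assignment.
So a = T, b = F, c = F, d = F, e = T, f = F, g = T, h = T is a satisfying assignment.

SATISFIABLE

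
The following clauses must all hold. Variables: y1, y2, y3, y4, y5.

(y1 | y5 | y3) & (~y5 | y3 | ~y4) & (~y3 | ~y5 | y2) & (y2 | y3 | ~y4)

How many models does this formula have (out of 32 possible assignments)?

19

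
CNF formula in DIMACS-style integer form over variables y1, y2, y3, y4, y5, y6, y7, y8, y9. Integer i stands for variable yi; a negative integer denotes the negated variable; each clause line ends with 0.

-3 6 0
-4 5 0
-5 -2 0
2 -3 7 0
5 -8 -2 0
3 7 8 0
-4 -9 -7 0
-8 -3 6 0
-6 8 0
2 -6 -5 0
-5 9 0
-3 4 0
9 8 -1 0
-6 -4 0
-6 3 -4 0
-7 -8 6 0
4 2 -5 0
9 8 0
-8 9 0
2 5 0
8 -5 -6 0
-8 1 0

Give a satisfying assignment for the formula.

y1=True, y2=True, y3=False, y4=False, y5=False, y6=False, y7=True, y8=False, y9=True

Check each clause:
  1. {y6, ¬y3} — ¬y3 is true.
  2. {¬y4, y5} — ¬y4 is true.
  3. {¬y2, ¬y5} — ¬y5 is true.
  4. {¬y3, y2, y7} — y2 is true.
  5. {y5, ¬y8, ¬y2} — ¬y8 is true.
  6. {y3, y7, y8} — y7 is true.
  7. {¬y7, ¬y9, ¬y4} — ¬y4 is true.
  8. {y6, ¬y8, ¬y3} — ¬y8 is true.
  9. {¬y6, y8} — ¬y6 is true.
  10. {¬y5, ¬y6, y2} — ¬y6 is true.
  11. {¬y5, y9} — y9 is true.
  12. {y4, ¬y3} — ¬y3 is true.
  13. {y8, y9, ¬y1} — y9 is true.
  14. {¬y4, ¬y6} — ¬y6 is true.
  15. {¬y6, y3, ¬y4} — ¬y6 is true.
  16. {¬y7, ¬y8, y6} — ¬y8 is true.
  17. {¬y5, y2, y4} — y2 is true.
  18. {y9, y8} — y9 is true.
  19. {y9, ¬y8} — ¬y8 is true.
  20. {y2, y5} — y2 is true.
  21. {y8, ¬y5, ¬y6} — ¬y6 is true.
  22. {¬y8, y1} — ¬y8 is true.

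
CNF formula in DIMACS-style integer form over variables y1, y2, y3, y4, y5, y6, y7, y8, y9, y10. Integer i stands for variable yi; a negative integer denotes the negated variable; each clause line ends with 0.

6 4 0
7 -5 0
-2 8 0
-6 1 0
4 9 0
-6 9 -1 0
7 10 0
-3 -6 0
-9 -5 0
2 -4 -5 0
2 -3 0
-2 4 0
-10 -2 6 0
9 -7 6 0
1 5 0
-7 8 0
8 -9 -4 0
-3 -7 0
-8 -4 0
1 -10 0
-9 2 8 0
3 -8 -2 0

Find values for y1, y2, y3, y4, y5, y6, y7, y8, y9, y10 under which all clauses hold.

Set y1 = True and propagate.
Set y2 = False and propagate.
  then y3 is forced to False.
Branch on y4: take y4 = False.
  then y6 is forced to True.
  then y9 is forced to True.
  then y5 is forced to False.
  then y8 is forced to True.
For the remaining variables, y7 = True, y10 = True works.

y1 = 1, y2 = 0, y3 = 0, y4 = 0, y5 = 0, y6 = 1, y7 = 1, y8 = 1, y9 = 1, y10 = 1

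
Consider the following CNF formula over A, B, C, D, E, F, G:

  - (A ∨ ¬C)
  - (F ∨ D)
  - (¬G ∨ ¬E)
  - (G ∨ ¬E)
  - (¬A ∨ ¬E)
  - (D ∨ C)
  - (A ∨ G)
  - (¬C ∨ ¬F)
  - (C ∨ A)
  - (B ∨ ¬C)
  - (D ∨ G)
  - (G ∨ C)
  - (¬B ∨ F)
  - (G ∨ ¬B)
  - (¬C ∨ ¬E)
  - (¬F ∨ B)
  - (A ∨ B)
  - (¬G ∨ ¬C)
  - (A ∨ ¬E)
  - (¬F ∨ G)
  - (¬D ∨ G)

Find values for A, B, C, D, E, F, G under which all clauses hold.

A = True, B = False, C = False, D = True, E = False, F = False, G = True

Pure literal: E appears only negated; assign E = False.
Set A = True and propagate.
The remaining clauses are satisfied by B = False, C = False, D = True, F = False, G = True.
Every clause has at least one true literal under this assignment.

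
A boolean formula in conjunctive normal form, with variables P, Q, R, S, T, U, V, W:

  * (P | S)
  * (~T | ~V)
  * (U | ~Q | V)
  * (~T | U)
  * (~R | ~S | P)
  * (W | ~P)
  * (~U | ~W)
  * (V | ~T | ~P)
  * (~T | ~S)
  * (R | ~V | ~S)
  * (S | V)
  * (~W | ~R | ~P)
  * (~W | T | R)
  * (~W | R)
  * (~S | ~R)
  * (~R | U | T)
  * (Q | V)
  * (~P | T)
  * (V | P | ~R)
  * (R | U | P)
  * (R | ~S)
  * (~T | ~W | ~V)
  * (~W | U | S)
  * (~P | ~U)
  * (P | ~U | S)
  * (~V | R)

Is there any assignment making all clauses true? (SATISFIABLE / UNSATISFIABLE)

UNSATISFIABLE

R = True:
  propagation gives S=False, P=True, W=True; an empty clause results — contradiction.
R = False:
  propagation gives W=False, P=False, S=True; an empty clause results — contradiction.
Every branch closes, so no satisfying assignment exists.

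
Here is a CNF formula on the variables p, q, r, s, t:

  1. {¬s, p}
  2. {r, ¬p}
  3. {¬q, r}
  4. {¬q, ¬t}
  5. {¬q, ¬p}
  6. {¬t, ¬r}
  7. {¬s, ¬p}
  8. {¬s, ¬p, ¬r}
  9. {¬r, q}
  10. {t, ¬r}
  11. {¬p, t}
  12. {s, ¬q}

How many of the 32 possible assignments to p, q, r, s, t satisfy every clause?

2

Satisfying assignments:
  p=0 q=0 r=0 s=0 t=0
  p=0 q=0 r=0 s=0 t=1
Count: 2.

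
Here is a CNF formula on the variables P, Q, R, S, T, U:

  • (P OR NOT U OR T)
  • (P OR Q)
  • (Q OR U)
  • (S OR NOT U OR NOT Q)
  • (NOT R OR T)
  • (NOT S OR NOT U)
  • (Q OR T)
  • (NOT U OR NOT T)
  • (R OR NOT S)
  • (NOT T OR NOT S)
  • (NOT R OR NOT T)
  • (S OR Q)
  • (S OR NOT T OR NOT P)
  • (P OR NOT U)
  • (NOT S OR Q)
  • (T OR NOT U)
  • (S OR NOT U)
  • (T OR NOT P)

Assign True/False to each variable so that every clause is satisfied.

Branch on P: take P = False.
  then Q is forced to True.
  then U is forced to False.
The remaining clauses are satisfied by R = False, S = False, T = False.
Every clause has at least one true literal under this assignment.
Check each clause:
  1. (T OR P OR NOT U) — NOT U is true.
  2. (P OR Q) — Q is true.
  3. (Q OR U) — Q is true.
  4. (NOT U OR NOT Q OR S) — NOT U is true.
  5. (NOT R OR T) — NOT R is true.
  6. (NOT U OR NOT S) — NOT U is true.
  7. (T OR Q) — Q is true.
  8. (NOT T OR NOT U) — NOT U is true.
  9. (NOT S OR R) — NOT S is true.
  10. (NOT T OR NOT S) — NOT T is true.
  11. (NOT T OR NOT R) — NOT T is true.
  12. (S OR Q) — Q is true.
  13. (S OR NOT P OR NOT T) — NOT T is true.
  14. (NOT U OR P) — NOT U is true.
  15. (Q OR NOT S) — Q is true.
  16. (T OR NOT U) — NOT U is true.
  17. (NOT U OR S) — NOT U is true.
  18. (NOT P OR T) — NOT P is true.

P=False  Q=True  R=False  S=False  T=False  U=False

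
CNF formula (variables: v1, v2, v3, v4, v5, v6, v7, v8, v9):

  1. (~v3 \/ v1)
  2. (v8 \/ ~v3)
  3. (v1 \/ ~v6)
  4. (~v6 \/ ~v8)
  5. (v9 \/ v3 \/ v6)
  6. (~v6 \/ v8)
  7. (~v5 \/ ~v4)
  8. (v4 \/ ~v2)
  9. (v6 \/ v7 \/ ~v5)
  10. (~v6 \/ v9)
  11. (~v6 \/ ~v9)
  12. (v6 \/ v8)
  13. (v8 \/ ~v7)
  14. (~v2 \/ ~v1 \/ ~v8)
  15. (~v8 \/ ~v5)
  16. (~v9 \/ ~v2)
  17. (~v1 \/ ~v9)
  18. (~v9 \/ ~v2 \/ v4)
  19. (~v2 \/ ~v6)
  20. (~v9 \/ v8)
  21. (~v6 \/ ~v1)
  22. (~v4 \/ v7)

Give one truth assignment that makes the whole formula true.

v1 = T, v2 = F, v3 = T, v4 = T, v5 = F, v6 = F, v7 = T, v8 = T, v9 = F

Check each clause:
  1. (v1 \/ ~v3) — v1 is true.
  2. (~v3 \/ v8) — v8 is true.
  3. (~v6 \/ v1) — v1 is true.
  4. (~v6 \/ ~v8) — ~v6 is true.
  5. (v9 \/ v6 \/ v3) — v3 is true.
  6. (~v6 \/ v8) — v8 is true.
  7. (~v4 \/ ~v5) — ~v5 is true.
  8. (~v2 \/ v4) — v4 is true.
  9. (v6 \/ v7 \/ ~v5) — ~v5 is true.
  10. (v9 \/ ~v6) — ~v6 is true.
  11. (~v6 \/ ~v9) — ~v6 is true.
  12. (v8 \/ v6) — v8 is true.
  13. (~v7 \/ v8) — v8 is true.
  14. (~v2 \/ ~v8 \/ ~v1) — ~v2 is true.
  15. (~v5 \/ ~v8) — ~v5 is true.
  16. (~v9 \/ ~v2) — ~v2 is true.
  17. (~v1 \/ ~v9) — ~v9 is true.
  18. (~v2 \/ v4 \/ ~v9) — v4 is true.
  19. (~v2 \/ ~v6) — ~v6 is true.
  20. (~v9 \/ v8) — v8 is true.
  21. (~v6 \/ ~v1) — ~v6 is true.
  22. (v7 \/ ~v4) — v7 is true.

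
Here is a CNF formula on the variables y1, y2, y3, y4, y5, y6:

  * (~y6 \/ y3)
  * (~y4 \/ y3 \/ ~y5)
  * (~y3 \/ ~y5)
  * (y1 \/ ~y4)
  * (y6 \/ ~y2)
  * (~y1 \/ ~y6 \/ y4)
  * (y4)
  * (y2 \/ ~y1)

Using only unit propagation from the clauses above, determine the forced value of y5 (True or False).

Unit clause (y4) sets y4 = True.
In (~y4 \/ y1), ~y4 is now false; y1 must hold, so y1 = True.
(y2 \/ ~y1): since y1 = True, the clause reduces to (y2). y2 = True.
From (y6 \/ ~y2) and y2 = True: y6 = True.
(~y6 \/ y3): since y6 = True, the clause reduces to (y3). y3 = True.
(~y3 \/ ~y5): since y3 = True, the clause reduces to (~y5). y5 = False.

False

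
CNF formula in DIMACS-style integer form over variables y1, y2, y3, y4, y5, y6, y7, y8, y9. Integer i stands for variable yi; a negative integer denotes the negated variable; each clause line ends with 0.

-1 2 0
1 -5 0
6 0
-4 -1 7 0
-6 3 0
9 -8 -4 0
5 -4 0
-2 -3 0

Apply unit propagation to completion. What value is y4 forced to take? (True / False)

False

(y6) stands alone — y6 = True.
(y3 | ~y6): since y6 = True, the clause reduces to (y3). y3 = True.
In (~y3 | ~y2), ~y3 is now false; ~y2 must hold, so y2 = False.
(y2 | ~y1): since y2 = False, the clause reduces to (~y1). y1 = False.
(y1 | ~y5) with y1 = False leaves only ~y5, so y5 = False.
From (~y4 | y5) and y5 = False: y4 = False.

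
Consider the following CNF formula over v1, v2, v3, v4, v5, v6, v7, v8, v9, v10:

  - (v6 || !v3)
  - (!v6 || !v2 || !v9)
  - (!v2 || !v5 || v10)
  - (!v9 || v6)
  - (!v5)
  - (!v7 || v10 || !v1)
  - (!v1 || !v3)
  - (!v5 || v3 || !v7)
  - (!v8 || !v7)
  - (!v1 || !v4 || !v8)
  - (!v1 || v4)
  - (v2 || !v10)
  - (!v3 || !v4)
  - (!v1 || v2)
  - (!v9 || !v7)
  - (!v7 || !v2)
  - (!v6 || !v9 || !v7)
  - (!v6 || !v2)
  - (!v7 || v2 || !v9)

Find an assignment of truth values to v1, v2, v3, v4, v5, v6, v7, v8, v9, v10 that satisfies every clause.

v1=False, v2=True, v3=False, v4=True, v5=False, v6=False, v7=False, v8=False, v9=False, v10=False

Check each clause:
  1. (!v3 || v6) — !v3 is true.
  2. (!v9 || !v2 || !v6) — !v6 is true.
  3. (!v2 || !v5 || v10) — !v5 is true.
  4. (!v9 || v6) — !v9 is true.
  5. (!v5) — !v5 is true.
  6. (v10 || !v7 || !v1) — !v7 is true.
  7. (!v3 || !v1) — !v3 is true.
  8. (!v7 || v3 || !v5) — !v7 is true.
  9. (!v8 || !v7) — !v8 is true.
  10. (!v4 || !v1 || !v8) — !v8 is true.
  11. (v4 || !v1) — v4 is true.
  12. (v2 || !v10) — v2 is true.
  13. (!v3 || !v4) — !v3 is true.
  14. (v2 || !v1) — v2 is true.
  15. (!v7 || !v9) — !v7 is true.
  16. (!v2 || !v7) — !v7 is true.
  17. (!v6 || !v9 || !v7) — !v7 is true.
  18. (!v2 || !v6) — !v6 is true.
  19. (v2 || !v7 || !v9) — !v7 is true.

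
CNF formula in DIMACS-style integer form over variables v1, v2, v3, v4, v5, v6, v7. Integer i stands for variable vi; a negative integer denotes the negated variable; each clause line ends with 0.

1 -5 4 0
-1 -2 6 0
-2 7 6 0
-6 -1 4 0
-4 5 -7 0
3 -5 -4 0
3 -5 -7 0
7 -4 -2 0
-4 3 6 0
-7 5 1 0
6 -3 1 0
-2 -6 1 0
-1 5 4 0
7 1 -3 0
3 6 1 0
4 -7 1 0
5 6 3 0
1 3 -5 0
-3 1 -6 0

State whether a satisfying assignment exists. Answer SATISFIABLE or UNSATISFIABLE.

SATISFIABLE

Pure literal: v2 appears only negated; assign v2 = False.
Branch on v1: take v1 = True.
The remaining clauses are satisfied by v3 = True, v4 = True, v5 = True, v6 = False, v7 = False.
So v1=True, v2=False, v3=True, v4=True, v5=True, v6=False, v7=False is a satisfying assignment.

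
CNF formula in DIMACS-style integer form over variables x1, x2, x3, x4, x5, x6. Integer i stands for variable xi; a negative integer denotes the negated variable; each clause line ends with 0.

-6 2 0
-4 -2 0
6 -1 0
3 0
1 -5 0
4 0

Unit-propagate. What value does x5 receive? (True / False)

False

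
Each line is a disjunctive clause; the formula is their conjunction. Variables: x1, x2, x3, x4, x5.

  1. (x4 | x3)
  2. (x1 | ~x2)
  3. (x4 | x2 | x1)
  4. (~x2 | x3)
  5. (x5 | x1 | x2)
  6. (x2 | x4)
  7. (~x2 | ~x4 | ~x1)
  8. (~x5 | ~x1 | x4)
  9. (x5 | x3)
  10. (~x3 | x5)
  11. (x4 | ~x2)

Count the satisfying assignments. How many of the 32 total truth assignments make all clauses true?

Satisfying assignments:
  x1=0 x2=0 x3=0 x4=1 x5=1
  x1=0 x2=0 x3=1 x4=1 x5=1
  x1=1 x2=0 x3=0 x4=1 x5=1
  x1=1 x2=0 x3=1 x4=1 x5=1
Count: 4.

4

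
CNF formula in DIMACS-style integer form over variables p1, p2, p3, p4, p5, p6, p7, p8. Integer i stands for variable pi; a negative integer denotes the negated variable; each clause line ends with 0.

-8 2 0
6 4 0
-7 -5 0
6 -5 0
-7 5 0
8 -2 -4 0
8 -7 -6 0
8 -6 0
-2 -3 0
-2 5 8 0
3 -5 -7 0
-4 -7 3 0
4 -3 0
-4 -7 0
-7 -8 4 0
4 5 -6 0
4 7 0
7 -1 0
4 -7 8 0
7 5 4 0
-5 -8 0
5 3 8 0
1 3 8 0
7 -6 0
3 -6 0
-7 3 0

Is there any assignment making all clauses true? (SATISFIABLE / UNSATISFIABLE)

SATISFIABLE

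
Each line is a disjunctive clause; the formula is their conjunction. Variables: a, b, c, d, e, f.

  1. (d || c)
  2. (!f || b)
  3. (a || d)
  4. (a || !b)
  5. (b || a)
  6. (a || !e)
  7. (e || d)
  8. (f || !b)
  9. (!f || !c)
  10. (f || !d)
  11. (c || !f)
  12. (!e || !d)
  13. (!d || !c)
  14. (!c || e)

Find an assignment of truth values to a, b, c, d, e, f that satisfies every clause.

a=T, b=F, c=T, d=F, e=T, f=F

a occurs only positively in the remaining clauses — set a = True.
Try b = False.
  then f is forced to False.
  then d is forced to False.
  then c is forced to True.
  then e is forced to True.
Every clause has at least one true literal under this assignment.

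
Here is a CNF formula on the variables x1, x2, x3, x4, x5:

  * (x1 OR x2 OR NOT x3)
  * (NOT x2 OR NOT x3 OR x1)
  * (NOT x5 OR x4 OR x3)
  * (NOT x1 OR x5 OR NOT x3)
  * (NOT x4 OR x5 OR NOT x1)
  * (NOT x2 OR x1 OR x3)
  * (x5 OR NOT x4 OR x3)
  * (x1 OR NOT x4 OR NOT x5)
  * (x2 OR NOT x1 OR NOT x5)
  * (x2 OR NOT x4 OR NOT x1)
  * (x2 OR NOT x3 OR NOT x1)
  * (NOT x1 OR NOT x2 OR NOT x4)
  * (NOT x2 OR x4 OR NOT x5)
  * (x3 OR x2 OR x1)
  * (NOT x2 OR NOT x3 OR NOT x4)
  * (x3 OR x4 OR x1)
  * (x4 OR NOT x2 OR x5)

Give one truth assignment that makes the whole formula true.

x1=True, x2=False, x3=False, x4=False, x5=False

Branch on x1: take x1 = True.
Branch on x2: take x2 = False.
  then x5 is forced to False.
  then x3 is forced to False.
  then x4 is forced to False.
Every clause has at least one true literal under this assignment.
Check each clause:
  1. (x1 OR x2 OR NOT x3) — x1 is true.
  2. (NOT x3 OR NOT x2 OR x1) — x1 is true.
  3. (x3 OR x4 OR NOT x5) — NOT x5 is true.
  4. (x5 OR NOT x3 OR NOT x1) — NOT x3 is true.
  5. (x5 OR NOT x1 OR NOT x4) — NOT x4 is true.
  6. (NOT x2 OR x3 OR x1) — x1 is true.
  7. (NOT x4 OR x5 OR x3) — NOT x4 is true.
  8. (NOT x5 OR NOT x4 OR x1) — x1 is true.
  9. (NOT x5 OR NOT x1 OR x2) — NOT x5 is true.
  10. (NOT x4 OR x2 OR NOT x1) — NOT x4 is true.
  11. (NOT x3 OR NOT x1 OR x2) — NOT x3 is true.
  12. (NOT x2 OR NOT x1 OR NOT x4) — NOT x4 is true.
  13. (NOT x2 OR x4 OR NOT x5) — NOT x5 is true.
  14. (x3 OR x1 OR x2) — x1 is true.
  15. (NOT x4 OR NOT x3 OR NOT x2) — NOT x4 is true.
  16. (x4 OR x3 OR x1) — x1 is true.
  17. (x5 OR NOT x2 OR x4) — NOT x2 is true.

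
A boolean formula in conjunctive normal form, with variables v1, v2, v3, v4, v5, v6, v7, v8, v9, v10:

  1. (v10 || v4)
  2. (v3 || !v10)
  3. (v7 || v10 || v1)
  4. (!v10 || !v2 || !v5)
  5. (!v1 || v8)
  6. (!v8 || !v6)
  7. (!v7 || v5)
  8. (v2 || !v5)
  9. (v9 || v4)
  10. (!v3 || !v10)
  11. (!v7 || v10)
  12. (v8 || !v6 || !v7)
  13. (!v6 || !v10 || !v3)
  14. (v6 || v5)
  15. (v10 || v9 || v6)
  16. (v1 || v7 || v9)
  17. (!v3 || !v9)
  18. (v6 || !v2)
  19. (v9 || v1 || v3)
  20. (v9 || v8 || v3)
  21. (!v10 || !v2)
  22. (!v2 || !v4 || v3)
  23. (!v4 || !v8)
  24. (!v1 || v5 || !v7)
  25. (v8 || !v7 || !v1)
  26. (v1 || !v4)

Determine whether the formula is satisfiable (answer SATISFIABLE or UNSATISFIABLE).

UNSATISFIABLE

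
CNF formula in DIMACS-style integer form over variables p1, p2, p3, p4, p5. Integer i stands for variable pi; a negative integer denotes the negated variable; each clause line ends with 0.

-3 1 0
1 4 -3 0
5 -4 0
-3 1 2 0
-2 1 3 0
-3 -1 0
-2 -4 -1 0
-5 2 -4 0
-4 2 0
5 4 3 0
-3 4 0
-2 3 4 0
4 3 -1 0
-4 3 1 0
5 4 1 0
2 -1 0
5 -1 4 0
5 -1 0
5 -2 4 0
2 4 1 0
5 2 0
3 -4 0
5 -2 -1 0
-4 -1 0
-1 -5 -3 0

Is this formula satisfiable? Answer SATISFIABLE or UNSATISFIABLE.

p1 = True:
  propagation gives p3=False, p4=True; an empty clause results — contradiction.
p1 = False:
  propagation gives p3=False, p2=False, p4=False; an empty clause results — contradiction.
Every branch closes, so no satisfying assignment exists.

UNSATISFIABLE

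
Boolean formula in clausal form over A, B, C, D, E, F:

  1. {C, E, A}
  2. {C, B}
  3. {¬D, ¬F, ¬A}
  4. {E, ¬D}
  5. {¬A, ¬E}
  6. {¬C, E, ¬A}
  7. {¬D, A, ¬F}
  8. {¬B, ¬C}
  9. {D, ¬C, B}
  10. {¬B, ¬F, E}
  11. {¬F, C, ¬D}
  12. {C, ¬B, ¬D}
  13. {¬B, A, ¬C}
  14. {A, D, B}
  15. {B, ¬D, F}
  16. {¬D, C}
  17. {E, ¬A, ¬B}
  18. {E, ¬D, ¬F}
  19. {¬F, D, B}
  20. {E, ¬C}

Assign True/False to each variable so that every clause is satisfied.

A=F, B=T, C=F, D=F, E=T, F=F

Try A = False.
Try B = True.
  then C is forced to False.
  then E is forced to True.
  then D is forced to False.
F is now unconstrained; take F = False.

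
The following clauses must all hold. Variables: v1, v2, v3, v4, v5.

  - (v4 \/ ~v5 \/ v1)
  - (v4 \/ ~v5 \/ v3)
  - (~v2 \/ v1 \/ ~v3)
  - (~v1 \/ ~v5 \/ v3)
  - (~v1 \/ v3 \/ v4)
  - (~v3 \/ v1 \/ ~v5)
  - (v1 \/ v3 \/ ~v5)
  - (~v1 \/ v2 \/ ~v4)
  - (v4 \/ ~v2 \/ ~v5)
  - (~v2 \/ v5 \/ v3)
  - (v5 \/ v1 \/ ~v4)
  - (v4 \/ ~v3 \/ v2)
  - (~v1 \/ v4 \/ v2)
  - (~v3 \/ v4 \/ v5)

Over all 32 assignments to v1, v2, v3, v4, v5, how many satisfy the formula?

3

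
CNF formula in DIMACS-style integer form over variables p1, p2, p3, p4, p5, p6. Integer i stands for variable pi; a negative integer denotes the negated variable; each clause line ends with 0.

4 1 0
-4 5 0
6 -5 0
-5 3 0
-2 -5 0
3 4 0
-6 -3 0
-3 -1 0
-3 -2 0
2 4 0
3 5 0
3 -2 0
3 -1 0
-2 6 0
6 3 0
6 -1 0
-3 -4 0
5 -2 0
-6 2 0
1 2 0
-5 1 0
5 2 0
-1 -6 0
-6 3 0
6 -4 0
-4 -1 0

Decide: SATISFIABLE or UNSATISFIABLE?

p3 = True:
  propagation gives p6=False, p5=False, p4=False, p1=True; an empty clause results — contradiction.
p3 = False:
  propagation gives p5=False; an empty clause results — contradiction.
Every branch closes, so no satisfying assignment exists.

UNSATISFIABLE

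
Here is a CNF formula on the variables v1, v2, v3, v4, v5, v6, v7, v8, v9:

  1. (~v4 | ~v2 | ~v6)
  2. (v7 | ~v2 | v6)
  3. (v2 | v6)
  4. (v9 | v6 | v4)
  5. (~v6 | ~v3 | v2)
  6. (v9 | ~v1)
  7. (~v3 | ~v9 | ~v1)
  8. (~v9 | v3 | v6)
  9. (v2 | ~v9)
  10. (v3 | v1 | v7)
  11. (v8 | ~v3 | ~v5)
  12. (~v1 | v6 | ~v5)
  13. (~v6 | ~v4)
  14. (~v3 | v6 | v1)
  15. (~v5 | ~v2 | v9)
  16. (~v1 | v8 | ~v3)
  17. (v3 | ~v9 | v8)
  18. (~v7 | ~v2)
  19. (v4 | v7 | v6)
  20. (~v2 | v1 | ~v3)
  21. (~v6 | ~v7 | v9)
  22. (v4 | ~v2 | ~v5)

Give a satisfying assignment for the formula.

v1=T, v2=T, v3=F, v4=F, v5=F, v6=T, v7=F, v8=T, v9=T

v5 occurs only negated in the remaining clauses — set v5 = False.
v8 occurs only positively in the remaining clauses — set v8 = True.
Try v1 = True.
  then v9 is forced to True.
  then v3 is forced to False.
  then v6 is forced to True.
  then v2 is forced to True.
  then v4 is forced to False.
  then v7 is forced to False.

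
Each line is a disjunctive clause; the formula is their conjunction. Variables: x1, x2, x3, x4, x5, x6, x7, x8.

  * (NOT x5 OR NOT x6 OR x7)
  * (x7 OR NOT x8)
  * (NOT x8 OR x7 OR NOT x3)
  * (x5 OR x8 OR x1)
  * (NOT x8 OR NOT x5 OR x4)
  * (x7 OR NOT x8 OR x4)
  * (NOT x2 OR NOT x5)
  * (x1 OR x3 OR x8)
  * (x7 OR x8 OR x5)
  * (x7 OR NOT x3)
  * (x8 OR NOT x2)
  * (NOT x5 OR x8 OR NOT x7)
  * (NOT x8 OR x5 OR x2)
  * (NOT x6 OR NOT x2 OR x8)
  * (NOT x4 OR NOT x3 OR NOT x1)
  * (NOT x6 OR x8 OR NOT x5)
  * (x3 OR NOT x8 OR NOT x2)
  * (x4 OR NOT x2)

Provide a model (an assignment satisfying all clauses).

x1=True  x2=False  x3=False  x4=True  x5=True  x6=False  x7=True  x8=True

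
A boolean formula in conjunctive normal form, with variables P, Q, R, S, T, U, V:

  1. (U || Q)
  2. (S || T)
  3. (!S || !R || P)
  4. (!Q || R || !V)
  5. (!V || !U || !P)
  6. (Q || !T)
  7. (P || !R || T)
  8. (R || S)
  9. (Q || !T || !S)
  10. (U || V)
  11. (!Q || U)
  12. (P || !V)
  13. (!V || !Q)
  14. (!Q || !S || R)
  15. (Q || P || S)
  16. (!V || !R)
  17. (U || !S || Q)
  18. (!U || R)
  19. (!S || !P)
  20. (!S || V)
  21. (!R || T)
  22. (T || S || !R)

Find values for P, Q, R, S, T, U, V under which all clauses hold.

P=True, Q=True, R=True, S=False, T=True, U=True, V=False

Branch on P: take P = True.
  then S is forced to False.
  then T is forced to True.
  then Q is forced to True.
  then R is forced to True.
  then U is forced to True.
  then V is forced to False.
Check each clause:
  1. (U || Q) — Q is true.
  2. (S || T) — T is true.
  3. (P || !S || !R) — P is true.
  4. (!V || R || !Q) — !V is true.
  5. (!U || !P || !V) — !V is true.
  6. (!T || Q) — Q is true.
  7. (P || !R || T) — P is true.
  8. (S || R) — R is true.
  9. (!S || !T || Q) — Q is true.
  10. (V || U) — U is true.
  11. (!Q || U) — U is true.
  12. (P || !V) — !V is true.
  13. (!V || !Q) — !V is true.
  14. (!Q || R || !S) — R is true.
  15. (P || Q || S) — P is true.
  16. (!V || !R) — !V is true.
  17. (!S || Q || U) — Q is true.
  18. (!U || R) — R is true.
  19. (!S || !P) — !S is true.
  20. (!S || V) — !S is true.
  21. (T || !R) — T is true.
  22. (!R || S || T) — T is true.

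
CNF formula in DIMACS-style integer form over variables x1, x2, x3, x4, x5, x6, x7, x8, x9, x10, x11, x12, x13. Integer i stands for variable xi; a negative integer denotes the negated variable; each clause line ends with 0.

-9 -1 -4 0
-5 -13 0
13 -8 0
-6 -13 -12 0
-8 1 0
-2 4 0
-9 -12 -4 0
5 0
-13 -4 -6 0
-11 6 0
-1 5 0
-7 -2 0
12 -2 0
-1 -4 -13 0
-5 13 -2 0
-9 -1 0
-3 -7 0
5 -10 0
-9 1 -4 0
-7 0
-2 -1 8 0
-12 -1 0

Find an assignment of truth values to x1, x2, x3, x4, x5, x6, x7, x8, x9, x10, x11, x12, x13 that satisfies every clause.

x1 = F, x2 = F, x3 = T, x4 = F, x5 = T, x6 = F, x7 = F, x8 = F, x9 = F, x10 = T, x11 = F, x12 = F, x13 = F

Unit propagation: (x5) forces x5 = True.
(!x13) is a unit clause, so x13 = False.
The clause (!x8) is unit: x8 must be False.
Unit propagation: (!x2) forces x2 = False.
Unit propagation: (!x7) forces x7 = False.
x4 occurs only negated in the remaining clauses — set x4 = False.
x9 occurs only negated in the remaining clauses — set x9 = False.
Branch on x1: take x1 = False.
The remaining clauses are satisfied by x3 = True, x6 = False, x10 = True, x11 = False, x12 = False.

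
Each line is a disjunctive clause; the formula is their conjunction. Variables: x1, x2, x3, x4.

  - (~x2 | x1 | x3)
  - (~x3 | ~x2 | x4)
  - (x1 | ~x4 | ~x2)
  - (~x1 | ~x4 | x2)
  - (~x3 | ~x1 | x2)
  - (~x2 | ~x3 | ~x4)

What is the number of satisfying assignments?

Satisfying assignments:
  x1=F x2=F x3=F x4=F
  x1=F x2=F x3=F x4=T
  x1=F x2=F x3=T x4=F
  x1=F x2=F x3=T x4=T
  x1=T x2=F x3=F x4=F
  x1=T x2=T x3=F x4=F
  x1=T x2=T x3=F x4=T
That's 7 in total.

7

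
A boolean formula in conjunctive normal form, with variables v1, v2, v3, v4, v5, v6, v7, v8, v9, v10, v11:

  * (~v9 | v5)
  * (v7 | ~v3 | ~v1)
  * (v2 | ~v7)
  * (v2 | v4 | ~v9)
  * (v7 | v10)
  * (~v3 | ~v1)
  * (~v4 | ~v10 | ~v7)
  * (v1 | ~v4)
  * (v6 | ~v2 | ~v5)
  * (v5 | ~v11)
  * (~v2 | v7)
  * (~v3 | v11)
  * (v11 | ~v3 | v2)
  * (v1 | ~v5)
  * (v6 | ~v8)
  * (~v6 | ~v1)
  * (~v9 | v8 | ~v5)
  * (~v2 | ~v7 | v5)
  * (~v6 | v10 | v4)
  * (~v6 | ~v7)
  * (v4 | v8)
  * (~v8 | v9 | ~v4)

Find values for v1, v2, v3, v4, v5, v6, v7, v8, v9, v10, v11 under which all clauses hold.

v3 occurs only negated in the remaining clauses — set v3 = False.
Try v1 = True.
  then v6 is forced to False.
  then v8 is forced to False.
  then v4 is forced to True.
Set v2 = False and propagate.
  then v7 is forced to False.
  then v10 is forced to True.
The remaining clauses are satisfied by v5 = True, v9 = False, v11 = True.
Every clause has at least one true literal under this assignment.

v1=True, v2=False, v3=False, v4=True, v5=True, v6=False, v7=False, v8=False, v9=False, v10=True, v11=True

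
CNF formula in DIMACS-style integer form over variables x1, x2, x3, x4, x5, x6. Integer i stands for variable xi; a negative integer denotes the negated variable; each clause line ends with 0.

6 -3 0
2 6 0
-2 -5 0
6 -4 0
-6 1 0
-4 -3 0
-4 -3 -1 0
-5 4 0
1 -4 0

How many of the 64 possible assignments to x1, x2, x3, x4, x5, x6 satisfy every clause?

9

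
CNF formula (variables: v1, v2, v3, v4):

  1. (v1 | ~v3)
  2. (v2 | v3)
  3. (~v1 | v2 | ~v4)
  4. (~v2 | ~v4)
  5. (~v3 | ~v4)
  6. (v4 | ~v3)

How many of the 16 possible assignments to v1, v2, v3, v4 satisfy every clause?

Satisfying assignments:
  v1=0 v2=1 v3=0 v4=0
  v1=1 v2=1 v3=0 v4=0
Count: 2.

2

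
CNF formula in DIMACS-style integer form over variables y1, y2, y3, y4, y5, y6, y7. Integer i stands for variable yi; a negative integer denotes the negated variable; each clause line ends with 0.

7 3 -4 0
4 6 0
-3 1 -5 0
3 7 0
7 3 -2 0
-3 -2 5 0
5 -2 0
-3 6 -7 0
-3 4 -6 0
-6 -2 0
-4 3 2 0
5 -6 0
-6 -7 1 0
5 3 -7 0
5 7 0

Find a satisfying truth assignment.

y1=F, y2=T, y3=F, y4=T, y5=T, y6=F, y7=T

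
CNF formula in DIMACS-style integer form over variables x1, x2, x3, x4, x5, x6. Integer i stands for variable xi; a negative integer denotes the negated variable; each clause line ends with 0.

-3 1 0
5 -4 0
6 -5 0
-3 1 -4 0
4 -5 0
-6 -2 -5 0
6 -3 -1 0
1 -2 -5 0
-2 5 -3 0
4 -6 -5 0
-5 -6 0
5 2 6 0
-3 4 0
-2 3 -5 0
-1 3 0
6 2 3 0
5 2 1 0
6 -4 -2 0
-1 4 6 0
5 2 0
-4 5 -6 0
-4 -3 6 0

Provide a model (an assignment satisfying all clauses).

x1=F  x2=T  x3=F  x4=F  x5=F  x6=T

Branch on x1: take x1 = False.
  then x3 is forced to False.
Set x2 = True and propagate.
  then x5 is forced to False.
  then x4 is forced to False.
x6 is now unconstrained; take x6 = True.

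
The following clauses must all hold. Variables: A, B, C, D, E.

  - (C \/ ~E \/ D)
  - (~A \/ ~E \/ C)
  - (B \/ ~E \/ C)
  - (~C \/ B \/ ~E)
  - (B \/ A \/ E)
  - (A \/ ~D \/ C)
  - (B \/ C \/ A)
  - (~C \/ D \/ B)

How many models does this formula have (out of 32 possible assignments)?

Case analysis on C and B:
  C=T, B=T: A, D, E free → 2^3 = 8.
  C=T, B=F: remaining (A,D,E) ∈ {(T,T,F)} — 1.
  C=F, B=T: remaining (A,D,E) ∈ {(F,F,F); (T,F,F); (T,T,F)} — 3.
  C=F, B=F: remaining (A,D,E) ∈ {(T,F,F); (T,T,F)} — 2.
Total: 8 + 1 + 3 + 2 = 14.

14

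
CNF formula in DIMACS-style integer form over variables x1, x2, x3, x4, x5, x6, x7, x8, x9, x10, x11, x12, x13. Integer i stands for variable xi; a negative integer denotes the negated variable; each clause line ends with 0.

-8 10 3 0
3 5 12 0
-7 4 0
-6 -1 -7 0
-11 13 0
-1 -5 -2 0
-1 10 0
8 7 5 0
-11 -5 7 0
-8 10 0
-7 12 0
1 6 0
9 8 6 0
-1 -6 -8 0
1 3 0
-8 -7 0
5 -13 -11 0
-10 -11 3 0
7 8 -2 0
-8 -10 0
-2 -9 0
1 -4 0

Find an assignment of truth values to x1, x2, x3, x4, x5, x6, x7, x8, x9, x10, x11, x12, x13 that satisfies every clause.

x1=True, x2=False, x3=False, x4=False, x5=True, x6=False, x7=False, x8=False, x9=True, x10=True, x11=False, x12=True, x13=True

Pure literal: x2 appears only negated; assign x2 = False.
x11 occurs only negated in the remaining clauses — set x11 = False.
Branch on x1: take x1 = True.
  then x10 is forced to True.
  then x8 is forced to False.
For the remaining variables, x3 = False, x4 = False, x5 = True, x6 = False, x7 = False, x9 = True, x12 = True, x13 = True works.
Every clause has at least one true literal under this assignment.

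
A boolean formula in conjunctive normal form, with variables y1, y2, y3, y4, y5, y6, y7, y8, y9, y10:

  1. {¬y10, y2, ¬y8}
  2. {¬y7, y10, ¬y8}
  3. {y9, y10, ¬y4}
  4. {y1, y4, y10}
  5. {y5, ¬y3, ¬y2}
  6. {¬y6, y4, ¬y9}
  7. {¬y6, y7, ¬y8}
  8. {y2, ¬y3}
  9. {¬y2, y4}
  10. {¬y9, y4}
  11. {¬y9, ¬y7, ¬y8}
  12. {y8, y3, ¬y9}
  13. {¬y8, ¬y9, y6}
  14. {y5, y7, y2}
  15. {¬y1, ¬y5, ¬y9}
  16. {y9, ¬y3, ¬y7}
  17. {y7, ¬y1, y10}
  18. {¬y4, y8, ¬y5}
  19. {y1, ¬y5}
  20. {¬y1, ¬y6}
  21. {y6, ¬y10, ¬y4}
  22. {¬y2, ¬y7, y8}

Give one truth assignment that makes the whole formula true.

Try y1 = True.
  then y6 is forced to False.
Try y2 = False.
  then y3 is forced to False.
The remaining clauses are satisfied by y4 = False, y5 = True, y7 = True, y8 = False, y9 = False, y10 = False.

y1=T, y2=F, y3=F, y4=F, y5=T, y6=F, y7=T, y8=F, y9=F, y10=F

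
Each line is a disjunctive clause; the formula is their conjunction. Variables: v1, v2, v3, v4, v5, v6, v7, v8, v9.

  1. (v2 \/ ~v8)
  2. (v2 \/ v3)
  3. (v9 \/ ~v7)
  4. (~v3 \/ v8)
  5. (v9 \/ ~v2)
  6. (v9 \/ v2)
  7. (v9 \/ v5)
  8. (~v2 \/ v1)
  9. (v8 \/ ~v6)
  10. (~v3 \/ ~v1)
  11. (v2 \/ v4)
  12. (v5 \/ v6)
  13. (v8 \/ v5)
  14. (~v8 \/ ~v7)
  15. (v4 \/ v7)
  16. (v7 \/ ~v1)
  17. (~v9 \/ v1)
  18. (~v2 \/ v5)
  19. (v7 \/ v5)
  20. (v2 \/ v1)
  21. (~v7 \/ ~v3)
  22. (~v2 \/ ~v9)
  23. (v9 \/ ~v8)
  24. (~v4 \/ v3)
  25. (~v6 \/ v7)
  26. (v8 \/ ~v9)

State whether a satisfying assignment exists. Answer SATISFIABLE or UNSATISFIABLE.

UNSATISFIABLE

v2 = True:
  propagation gives v9=True; an empty clause results — contradiction.
v2 = False:
  propagation gives v8=False, v3=True; an empty clause results — contradiction.
Every branch closes, so no satisfying assignment exists.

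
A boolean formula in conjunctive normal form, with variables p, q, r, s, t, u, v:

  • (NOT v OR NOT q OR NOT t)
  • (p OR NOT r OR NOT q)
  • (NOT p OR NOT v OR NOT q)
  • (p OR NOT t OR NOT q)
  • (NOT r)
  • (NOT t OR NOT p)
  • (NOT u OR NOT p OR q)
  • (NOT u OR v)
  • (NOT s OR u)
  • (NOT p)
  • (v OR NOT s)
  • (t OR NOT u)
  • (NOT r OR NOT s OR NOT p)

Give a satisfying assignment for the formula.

p=F, q=F, r=F, s=F, t=F, u=F, v=T

Check each clause:
  1. (NOT t OR NOT q OR NOT v) — NOT t is true.
  2. (NOT r OR p OR NOT q) — NOT r is true.
  3. (NOT p OR NOT q OR NOT v) — NOT q is true.
  4. (NOT q OR NOT t OR p) — NOT t is true.
  5. (NOT r) — NOT r is true.
  6. (NOT t OR NOT p) — NOT t is true.
  7. (NOT u OR NOT p OR q) — NOT u is true.
  8. (NOT u OR v) — NOT u is true.
  9. (NOT s OR u) — NOT s is true.
  10. (NOT p) — NOT p is true.
  11. (v OR NOT s) — NOT s is true.
  12. (NOT u OR t) — NOT u is true.
  13. (NOT s OR NOT r OR NOT p) — NOT s is true.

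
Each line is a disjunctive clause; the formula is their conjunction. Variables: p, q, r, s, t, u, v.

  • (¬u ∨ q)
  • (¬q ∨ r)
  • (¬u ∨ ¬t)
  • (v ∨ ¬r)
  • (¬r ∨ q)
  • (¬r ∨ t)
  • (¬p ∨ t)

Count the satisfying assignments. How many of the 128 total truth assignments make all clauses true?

16

Split on r, then q.
  r=T, q=T: remaining (p,s,t,u,v) ∈ {(F,F,T,F,T); (F,T,T,F,T); (T,F,T,F,T); (T,T,T,F,T)} — 4.
  r=T, q=F: a clause becomes empty — 0.
  r=F, q=T: a clause becomes empty — 0.
  r=F, q=F: s, v free; 3 ways for (p,t,u) × 2^2 = 12.
Total: 4 + 0 + 0 + 12 = 16.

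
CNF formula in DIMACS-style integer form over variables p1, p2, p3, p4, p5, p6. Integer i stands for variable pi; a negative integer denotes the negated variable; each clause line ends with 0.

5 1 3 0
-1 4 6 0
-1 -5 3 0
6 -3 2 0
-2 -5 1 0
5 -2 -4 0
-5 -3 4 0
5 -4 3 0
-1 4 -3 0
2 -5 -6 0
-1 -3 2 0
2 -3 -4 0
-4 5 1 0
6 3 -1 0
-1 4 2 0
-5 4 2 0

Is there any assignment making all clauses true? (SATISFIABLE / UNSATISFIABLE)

SATISFIABLE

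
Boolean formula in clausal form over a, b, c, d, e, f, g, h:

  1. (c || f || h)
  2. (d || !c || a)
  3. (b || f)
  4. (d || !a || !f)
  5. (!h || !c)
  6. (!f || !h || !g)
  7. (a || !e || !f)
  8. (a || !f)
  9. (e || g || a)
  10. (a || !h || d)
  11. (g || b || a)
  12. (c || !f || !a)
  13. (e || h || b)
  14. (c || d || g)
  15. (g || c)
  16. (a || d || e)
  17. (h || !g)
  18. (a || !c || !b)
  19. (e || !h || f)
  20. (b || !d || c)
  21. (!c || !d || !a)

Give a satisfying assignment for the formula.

a=1  b=1  c=1  d=0  e=1  f=0  g=0  h=0

Check each clause:
  1. (c || f || h) — c is true.
  2. (a || !c || d) — a is true.
  3. (f || b) — b is true.
  4. (!a || !f || d) — !f is true.
  5. (!h || !c) — !h is true.
  6. (!g || !h || !f) — !h is true.
  7. (!e || !f || a) — a is true.
  8. (!f || a) — a is true.
  9. (a || e || g) — a is true.
  10. (d || !h || a) — !h is true.
  11. (g || a || b) — a is true.
  12. (c || !f || !a) — !f is true.
  13. (b || e || h) — b is true.
  14. (d || g || c) — c is true.
  15. (c || g) — c is true.
  16. (a || d || e) — a is true.
  17. (!g || h) — !g is true.
  18. (!c || !b || a) — a is true.
  19. (!h || e || f) — !h is true.
  20. (c || b || !d) — b is true.
  21. (!a || !d || !c) — !d is true.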